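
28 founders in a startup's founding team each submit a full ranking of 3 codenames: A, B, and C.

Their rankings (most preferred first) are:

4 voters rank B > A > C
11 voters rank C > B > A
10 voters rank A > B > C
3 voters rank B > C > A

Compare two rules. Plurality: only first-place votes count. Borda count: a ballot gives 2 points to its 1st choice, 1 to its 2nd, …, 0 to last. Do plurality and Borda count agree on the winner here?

Plurality first-place counts: A 10, B 7, C 11 → C.
Borda totals: A 24, B 35, C 25 → B.
The two rules disagree: plurality picks C, Borda picks B.

No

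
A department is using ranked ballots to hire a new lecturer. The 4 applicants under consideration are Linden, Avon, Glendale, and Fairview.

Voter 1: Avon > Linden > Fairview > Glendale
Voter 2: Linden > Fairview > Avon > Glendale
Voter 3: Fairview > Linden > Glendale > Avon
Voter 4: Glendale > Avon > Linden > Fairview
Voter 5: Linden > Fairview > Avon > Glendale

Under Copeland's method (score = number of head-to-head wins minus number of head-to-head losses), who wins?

Pairwise results:
  Linden vs Avon: Linden wins 3–2.
  Linden vs Glendale: Linden wins 4–1.
  Linden vs Fairview: Linden wins 4–1.
  Avon vs Glendale: Avon wins 3–2.
  Avon vs Fairview: Fairview wins 3–2.
  Glendale vs Fairview: Fairview wins 4–1.
Copeland scores (wins − losses):
  Linden: 3 − 0 = 3
  Avon: 1 − 2 = -1
  Glendale: 0 − 3 = -3
  Fairview: 2 − 1 = 1
Linden has the best Copeland score.

Linden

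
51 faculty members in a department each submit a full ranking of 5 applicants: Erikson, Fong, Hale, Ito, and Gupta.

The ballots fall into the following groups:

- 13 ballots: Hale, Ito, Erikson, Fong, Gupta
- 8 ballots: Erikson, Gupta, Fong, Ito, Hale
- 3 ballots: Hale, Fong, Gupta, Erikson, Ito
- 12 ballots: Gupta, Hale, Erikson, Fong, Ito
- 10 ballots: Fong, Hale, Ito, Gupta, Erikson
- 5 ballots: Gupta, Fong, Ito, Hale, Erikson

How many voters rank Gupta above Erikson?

Ballots ranking Gupta above Erikson: 3+12+10+5 = 30.
Ballots ranking Erikson above Gupta: 13+8 = 21.
So 30 of 51 voters prefer Gupta to Erikson.

30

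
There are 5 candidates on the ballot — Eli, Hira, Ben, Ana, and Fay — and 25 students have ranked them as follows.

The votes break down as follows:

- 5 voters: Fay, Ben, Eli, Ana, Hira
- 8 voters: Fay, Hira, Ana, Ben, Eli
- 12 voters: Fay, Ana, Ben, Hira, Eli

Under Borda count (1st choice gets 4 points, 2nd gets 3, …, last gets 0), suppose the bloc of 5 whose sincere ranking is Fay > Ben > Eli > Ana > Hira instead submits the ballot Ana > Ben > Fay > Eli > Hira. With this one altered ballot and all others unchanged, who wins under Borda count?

Fay

Borda totals with the altered ballot: Eli 5, Hira 36, Ben 47, Ana 72, Fay 90.
The winner is unchanged: still Fay.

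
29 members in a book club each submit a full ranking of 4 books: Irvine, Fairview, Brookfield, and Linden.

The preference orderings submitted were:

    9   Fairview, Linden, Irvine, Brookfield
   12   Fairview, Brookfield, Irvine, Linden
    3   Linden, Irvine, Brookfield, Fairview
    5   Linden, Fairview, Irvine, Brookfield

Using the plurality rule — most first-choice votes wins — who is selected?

First-place vote totals:
  Irvine: 0
  Fairview: 21
  Brookfield: 0
  Linden: 8
Fairview has the most first-place votes.

Fairview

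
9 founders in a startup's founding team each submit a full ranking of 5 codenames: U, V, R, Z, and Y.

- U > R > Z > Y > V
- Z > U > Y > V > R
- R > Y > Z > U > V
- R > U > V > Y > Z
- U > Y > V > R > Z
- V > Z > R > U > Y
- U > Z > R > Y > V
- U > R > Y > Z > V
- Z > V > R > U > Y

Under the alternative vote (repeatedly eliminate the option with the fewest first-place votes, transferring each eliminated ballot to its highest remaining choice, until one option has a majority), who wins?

U

Round 1: U 4, R 2, Z 2, V 1, Y 0. Y has the fewest and is eliminated.
Round 2: U 4, R 2, Z 2, V 1. V has the fewest and is eliminated.
Round 3: U 4, Z 3, R 2. R has the fewest and is eliminated.
Round 4: U 5, Z 4. U has a majority.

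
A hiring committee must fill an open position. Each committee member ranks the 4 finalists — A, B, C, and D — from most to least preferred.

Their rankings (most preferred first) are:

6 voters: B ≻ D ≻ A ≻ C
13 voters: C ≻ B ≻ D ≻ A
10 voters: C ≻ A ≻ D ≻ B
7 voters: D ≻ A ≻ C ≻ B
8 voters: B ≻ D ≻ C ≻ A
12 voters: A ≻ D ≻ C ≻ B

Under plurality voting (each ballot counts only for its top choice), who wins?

First-place vote totals:
  A: 12
  B: 14
  C: 23
  D: 7
C has the most first-place votes.

C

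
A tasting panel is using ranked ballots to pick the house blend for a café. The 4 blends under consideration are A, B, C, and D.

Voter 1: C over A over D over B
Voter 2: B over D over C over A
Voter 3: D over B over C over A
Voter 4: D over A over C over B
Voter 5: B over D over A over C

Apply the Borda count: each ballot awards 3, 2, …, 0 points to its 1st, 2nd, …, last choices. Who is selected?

Borda scores:
  A: 2 + 0 + 0 + 2 + 1 = 5
  B: 0 + 3 + 2 + 0 + 3 = 8
  C: 3 + 1 + 1 + 1 + 0 = 6
  D: 1 + 2 + 3 + 3 + 2 = 11
D has the highest total.

D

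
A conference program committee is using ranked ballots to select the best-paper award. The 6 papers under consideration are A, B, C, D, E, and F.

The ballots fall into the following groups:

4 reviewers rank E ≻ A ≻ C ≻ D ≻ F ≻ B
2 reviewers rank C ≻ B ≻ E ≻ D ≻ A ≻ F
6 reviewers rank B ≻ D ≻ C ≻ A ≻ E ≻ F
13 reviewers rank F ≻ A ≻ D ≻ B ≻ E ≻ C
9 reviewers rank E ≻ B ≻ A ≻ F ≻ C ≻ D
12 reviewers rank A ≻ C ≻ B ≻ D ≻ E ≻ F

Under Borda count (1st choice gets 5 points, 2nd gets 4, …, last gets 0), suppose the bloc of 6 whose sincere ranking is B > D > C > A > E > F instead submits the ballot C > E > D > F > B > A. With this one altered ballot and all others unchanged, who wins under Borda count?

A

Borda totals with the altered ballot: A 157, B 112, C 109, D 93, E 120, F 99.
The winner is unchanged: still A.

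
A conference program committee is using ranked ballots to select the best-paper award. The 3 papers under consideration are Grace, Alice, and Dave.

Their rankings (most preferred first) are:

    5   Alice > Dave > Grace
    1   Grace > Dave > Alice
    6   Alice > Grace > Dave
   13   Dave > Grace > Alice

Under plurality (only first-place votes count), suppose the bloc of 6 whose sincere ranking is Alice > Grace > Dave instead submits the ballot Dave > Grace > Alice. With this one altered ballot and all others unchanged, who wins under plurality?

First-place totals with the altered ballot: Grace 1, Alice 5, Dave 19.
The winner is unchanged: still Dave.

Dave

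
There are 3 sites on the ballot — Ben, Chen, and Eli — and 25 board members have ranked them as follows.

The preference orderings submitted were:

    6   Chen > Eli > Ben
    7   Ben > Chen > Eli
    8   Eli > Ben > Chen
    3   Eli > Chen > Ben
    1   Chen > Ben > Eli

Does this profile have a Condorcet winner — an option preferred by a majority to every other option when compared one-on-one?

No

Head-to-head results (25 voters total):
Ben vs Chen: Ben wins 15–10.
Ben vs Eli: Eli wins 17–8.
Chen vs Eli: Chen wins 14–11.
No candidate beats all others: Ben beats Chen beats Eli beats Ben, a majority cycle.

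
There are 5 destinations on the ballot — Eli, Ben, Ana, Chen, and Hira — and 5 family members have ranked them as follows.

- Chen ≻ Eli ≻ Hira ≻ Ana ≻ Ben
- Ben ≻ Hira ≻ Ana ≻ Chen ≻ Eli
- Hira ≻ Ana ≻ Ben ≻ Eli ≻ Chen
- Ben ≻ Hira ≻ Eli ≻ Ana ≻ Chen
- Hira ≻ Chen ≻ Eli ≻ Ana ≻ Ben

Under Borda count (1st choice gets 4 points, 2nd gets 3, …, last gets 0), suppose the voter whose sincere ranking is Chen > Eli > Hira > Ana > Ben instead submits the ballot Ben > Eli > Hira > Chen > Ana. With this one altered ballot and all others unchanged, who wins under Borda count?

Borda totals with the altered ballot: Eli 8, Ben 14, Ana 7, Chen 5, Hira 16.
The winner is unchanged: still Hira.

Hira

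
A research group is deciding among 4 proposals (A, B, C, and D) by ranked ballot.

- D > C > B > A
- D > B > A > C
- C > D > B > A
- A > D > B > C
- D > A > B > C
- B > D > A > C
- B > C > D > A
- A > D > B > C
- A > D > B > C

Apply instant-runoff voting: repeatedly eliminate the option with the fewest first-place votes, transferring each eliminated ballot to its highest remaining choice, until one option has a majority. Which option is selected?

D

Round 1: A 3, D 3, B 2, C 1. C has the fewest and is eliminated.
Round 2: D 4, A 3, B 2. B has the fewest and is eliminated.
Round 3: D 6, A 3. D has a majority.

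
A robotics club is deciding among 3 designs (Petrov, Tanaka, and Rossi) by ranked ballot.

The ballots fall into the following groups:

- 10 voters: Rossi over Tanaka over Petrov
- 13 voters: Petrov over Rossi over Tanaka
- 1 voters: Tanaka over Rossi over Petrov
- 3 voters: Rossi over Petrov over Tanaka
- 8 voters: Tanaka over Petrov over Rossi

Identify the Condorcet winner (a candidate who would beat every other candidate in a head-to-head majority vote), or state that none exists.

Head-to-head results (35 voters total):
Petrov vs Tanaka: Tanaka wins 19–16.
Petrov vs Rossi: Petrov wins 21–14.
Tanaka vs Rossi: Rossi wins 26–9.
No candidate beats all others: Petrov beats Rossi beats Tanaka beats Petrov, a majority cycle.

No Condorcet winner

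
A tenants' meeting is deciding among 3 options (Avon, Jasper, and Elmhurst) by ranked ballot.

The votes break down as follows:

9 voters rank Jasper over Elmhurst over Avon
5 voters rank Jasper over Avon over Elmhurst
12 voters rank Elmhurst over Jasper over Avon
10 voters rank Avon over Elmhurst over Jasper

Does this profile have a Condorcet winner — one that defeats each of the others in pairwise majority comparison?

Head-to-head results (36 voters total):
Avon vs Jasper: Jasper wins 26–10.
Avon vs Elmhurst: Elmhurst wins 21–15.
Jasper vs Elmhurst: Elmhurst wins 22–14.
Elmhurst beats each rival — Avon (21–15), Jasper (22–14) — so Elmhurst is the Condorcet winner.

Yes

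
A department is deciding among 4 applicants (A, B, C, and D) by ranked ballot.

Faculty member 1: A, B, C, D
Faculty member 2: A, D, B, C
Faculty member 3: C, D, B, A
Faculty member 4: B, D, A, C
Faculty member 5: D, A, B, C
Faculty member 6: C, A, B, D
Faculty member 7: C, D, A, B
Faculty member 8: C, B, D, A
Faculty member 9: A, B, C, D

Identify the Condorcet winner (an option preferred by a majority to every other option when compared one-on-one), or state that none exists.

Head-to-head results (9 voters total):
A vs B: A wins 6–3.
A vs C: A wins 5–4.
A vs D: D wins 5–4.
B vs C: B wins 5–4.
B vs D: B wins 5–4.
C vs D: C wins 6–3.
No candidate beats all others: A beats B beats D beats A, a majority cycle.

None — there is no Condorcet winner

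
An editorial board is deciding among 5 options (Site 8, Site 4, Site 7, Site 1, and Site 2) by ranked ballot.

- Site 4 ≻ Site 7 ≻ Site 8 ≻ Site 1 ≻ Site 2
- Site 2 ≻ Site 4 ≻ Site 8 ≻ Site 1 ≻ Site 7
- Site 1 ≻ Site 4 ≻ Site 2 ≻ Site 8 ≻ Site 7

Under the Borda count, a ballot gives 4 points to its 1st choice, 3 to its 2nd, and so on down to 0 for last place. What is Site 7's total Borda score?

Borda scores:
  Site 8: 2 + 2 + 1 = 5
  Site 4: 4 + 3 + 3 = 10
  Site 7: 3 + 0 + 0 = 3
  Site 1: 1 + 1 + 4 = 6
  Site 2: 0 + 4 + 2 = 6

3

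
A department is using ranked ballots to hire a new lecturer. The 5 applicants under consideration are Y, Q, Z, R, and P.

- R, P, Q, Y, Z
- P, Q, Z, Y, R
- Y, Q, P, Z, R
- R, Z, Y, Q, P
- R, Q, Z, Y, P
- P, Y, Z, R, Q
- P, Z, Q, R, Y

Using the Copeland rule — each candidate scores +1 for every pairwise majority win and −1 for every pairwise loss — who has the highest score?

Pairwise results:
  Y vs Q: Q wins 4–3.
  Y vs Z: Z wins 4–3.
  Y vs R: R wins 4–3.
  Y vs P: P wins 4–3.
  Q vs Z: Q wins 4–3.
  Q vs R: R wins 4–3.
  Q vs P: P wins 4–3.
  Z vs R: Z wins 4–3.
  Z vs P: P wins 5–2.
  R vs P: P wins 4–3.
Copeland scores (wins − losses):
  Y: 0 − 4 = -4
  Q: 2 − 2 = 0
  Z: 2 − 2 = 0
  R: 2 − 2 = 0
  P: 4 − 0 = 4
P has the best Copeland score.

P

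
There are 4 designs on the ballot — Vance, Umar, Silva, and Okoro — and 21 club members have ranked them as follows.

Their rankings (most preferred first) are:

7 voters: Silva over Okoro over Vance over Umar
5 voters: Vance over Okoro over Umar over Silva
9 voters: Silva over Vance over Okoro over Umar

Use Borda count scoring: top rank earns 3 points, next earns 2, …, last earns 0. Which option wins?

Silva

Borda scores:
  Vance: 7·1 + 5·3 + 9·2 = 40
  Umar: 7·0 + 5·1 + 9·0 = 5
  Silva: 7·3 + 5·0 + 9·3 = 48
  Okoro: 7·2 + 5·2 + 9·1 = 33
Silva has the highest total.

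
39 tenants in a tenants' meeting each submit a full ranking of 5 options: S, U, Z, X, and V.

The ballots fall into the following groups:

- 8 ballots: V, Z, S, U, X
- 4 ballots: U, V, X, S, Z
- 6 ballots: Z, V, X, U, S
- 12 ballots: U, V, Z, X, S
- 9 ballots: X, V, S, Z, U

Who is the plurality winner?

First-place vote totals:
  S: 0
  U: 16
  Z: 6
  X: 9
  V: 8
U has the most first-place votes.

U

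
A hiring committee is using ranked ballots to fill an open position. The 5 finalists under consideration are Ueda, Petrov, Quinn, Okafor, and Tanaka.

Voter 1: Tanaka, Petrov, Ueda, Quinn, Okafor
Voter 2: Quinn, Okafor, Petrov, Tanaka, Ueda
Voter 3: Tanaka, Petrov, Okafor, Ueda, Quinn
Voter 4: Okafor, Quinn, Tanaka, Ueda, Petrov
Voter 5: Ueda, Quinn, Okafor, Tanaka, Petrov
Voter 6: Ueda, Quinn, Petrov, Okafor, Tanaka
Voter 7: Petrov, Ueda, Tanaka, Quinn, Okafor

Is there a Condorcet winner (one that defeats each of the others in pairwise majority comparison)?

Head-to-head results (7 voters total):
Ueda vs Petrov: Petrov wins 4–3.
Ueda vs Quinn: Ueda wins 5–2.
Ueda vs Okafor: Ueda wins 4–3.
Ueda vs Tanaka: Tanaka wins 4–3.
Petrov vs Quinn: Quinn wins 4–3.
Petrov vs Okafor: Petrov wins 4–3.
Petrov vs Tanaka: Tanaka wins 4–3.
Quinn vs Okafor: Quinn wins 5–2.
Quinn vs Tanaka: Quinn wins 4–3.
Okafor vs Tanaka: Okafor wins 4–3.
No candidate beats all others: Ueda beats Quinn beats Petrov beats Ueda, a majority cycle.

No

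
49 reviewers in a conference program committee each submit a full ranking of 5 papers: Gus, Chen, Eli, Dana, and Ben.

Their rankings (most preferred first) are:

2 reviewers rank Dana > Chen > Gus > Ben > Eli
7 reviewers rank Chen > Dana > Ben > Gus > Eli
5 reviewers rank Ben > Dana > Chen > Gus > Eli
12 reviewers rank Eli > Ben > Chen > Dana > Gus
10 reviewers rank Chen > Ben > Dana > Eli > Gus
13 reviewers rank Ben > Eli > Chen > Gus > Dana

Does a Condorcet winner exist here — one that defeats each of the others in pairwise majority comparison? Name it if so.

Ben

Head-to-head results (49 voters total):
Gus vs Chen: Chen wins 49–0.
Gus vs Eli: Eli wins 35–14.
Gus vs Dana: Dana wins 36–13.
Gus vs Ben: Ben wins 47–2.
Chen vs Eli: Eli wins 25–24.
Chen vs Dana: Chen wins 42–7.
Chen vs Ben: Ben wins 30–19.
Eli vs Dana: Eli wins 25–24.
Eli vs Ben: Ben wins 37–12.
Dana vs Ben: Ben wins 40–9.
Ben beats each rival — Gus (47–2), Chen (30–19), Eli (37–12), Dana (40–9) — so Ben is the Condorcet winner.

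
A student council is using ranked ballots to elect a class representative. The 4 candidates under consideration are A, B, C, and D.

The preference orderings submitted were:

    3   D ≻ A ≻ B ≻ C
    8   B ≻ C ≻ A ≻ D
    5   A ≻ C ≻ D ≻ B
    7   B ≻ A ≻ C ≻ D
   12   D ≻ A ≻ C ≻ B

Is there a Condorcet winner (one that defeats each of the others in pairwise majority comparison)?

Yes

Head-to-head results (35 voters total):
A vs B: A wins 20–15.
A vs C: A wins 27–8.
A vs D: A wins 20–15.
B vs C: B wins 18–17.
B vs D: D wins 20–15.
C vs D: C wins 20–15.
A beats each rival — B (20–15), C (27–8), D (20–15) — so A is the Condorcet winner.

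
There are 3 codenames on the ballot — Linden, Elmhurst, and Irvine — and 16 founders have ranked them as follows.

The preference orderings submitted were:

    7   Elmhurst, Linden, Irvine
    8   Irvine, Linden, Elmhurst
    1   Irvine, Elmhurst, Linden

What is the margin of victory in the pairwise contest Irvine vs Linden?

2

Ballots ranking Irvine above Linden: 8+1 = 9.
Ballots ranking Linden above Irvine: 7.
Irvine wins 9–7, a margin of 2.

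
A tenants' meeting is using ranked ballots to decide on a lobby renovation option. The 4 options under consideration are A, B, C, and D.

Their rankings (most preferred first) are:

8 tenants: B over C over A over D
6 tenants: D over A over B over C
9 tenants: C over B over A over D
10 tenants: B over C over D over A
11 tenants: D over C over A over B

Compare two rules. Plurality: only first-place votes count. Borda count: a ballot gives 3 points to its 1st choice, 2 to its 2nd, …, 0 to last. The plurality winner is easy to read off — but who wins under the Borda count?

C

Plurality first-place counts: A 0, B 18, C 9, D 17 → B.
Borda totals: A 40, B 78, C 85, D 61 → C.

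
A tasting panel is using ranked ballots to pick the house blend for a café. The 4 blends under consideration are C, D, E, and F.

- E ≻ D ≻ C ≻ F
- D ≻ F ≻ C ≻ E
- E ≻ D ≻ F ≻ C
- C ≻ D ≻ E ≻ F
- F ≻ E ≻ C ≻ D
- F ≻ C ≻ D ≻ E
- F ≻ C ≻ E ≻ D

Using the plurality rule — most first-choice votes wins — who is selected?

First-place vote totals:
  C: 1
  D: 1
  E: 2
  F: 3
F has the most first-place votes.

F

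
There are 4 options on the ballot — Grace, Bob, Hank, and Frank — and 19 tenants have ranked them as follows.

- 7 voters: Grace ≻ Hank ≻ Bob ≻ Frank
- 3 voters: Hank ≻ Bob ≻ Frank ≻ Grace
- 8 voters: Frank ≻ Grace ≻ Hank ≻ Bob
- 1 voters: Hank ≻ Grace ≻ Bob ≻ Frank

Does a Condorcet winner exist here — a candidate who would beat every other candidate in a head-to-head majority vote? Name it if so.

There is no Condorcet winner

Head-to-head results (19 voters total):
Grace vs Bob: Grace wins 16–3.
Grace vs Hank: Grace wins 15–4.
Grace vs Frank: Frank wins 11–8.
Bob vs Hank: Hank wins 19–0.
Bob vs Frank: Bob wins 11–8.
Hank vs Frank: Hank wins 11–8.
No candidate beats all others: Grace beats Bob beats Frank beats Grace, a majority cycle.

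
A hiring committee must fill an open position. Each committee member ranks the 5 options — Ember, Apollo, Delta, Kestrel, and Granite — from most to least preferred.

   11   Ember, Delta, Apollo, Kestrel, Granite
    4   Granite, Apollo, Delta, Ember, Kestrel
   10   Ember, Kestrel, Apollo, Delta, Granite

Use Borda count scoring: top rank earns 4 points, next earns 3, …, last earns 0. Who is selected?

Borda scores:
  Ember: 11·4 + 4·1 + 10·4 = 88
  Apollo: 11·2 + 4·3 + 10·2 = 54
  Delta: 11·3 + 4·2 + 10·1 = 51
  Kestrel: 11·1 + 4·0 + 10·3 = 41
  Granite: 11·0 + 4·4 + 10·0 = 16
Ember has the highest total.

Ember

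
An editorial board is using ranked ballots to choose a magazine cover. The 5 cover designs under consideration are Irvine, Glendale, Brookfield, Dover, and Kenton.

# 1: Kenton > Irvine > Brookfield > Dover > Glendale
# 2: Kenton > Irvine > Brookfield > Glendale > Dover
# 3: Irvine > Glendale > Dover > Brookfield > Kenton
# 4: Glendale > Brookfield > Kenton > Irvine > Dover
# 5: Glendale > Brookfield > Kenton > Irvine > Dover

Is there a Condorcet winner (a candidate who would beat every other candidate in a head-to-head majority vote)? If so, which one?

No Condorcet winner

Head-to-head results (5 voters total):
Irvine vs Glendale: Irvine wins 3–2.
Irvine vs Brookfield: Irvine wins 3–2.
Irvine vs Dover: Irvine wins 5–0.
Irvine vs Kenton: Kenton wins 4–1.
Glendale vs Brookfield: Glendale wins 3–2.
Glendale vs Dover: Glendale wins 4–1.
Glendale vs Kenton: Glendale wins 3–2.
Brookfield vs Dover: Brookfield wins 4–1.
Brookfield vs Kenton: Brookfield wins 3–2.
Dover vs Kenton: Kenton wins 4–1.
No candidate beats all others: Irvine beats Glendale beats Kenton beats Irvine, a majority cycle.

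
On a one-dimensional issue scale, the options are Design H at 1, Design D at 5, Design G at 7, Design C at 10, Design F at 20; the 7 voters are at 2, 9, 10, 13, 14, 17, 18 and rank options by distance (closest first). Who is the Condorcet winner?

With single-peaked preferences on a line, the Condorcet winner is the candidate closest to the median voter.
The median voter (position 13) is closest to Design C at 10.
Check: Design C vs Design F — voters closer to Design C: 5 of 7.

Design C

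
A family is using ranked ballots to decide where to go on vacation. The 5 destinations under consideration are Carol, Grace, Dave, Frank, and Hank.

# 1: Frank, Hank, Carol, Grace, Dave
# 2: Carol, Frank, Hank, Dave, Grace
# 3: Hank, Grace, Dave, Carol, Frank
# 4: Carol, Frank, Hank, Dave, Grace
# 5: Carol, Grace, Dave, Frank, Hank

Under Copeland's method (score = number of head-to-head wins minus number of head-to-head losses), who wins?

Pairwise results:
  Carol vs Grace: Carol wins 4–1.
  Carol vs Dave: Carol wins 4–1.
  Carol vs Frank: Carol wins 4–1.
  Carol vs Hank: Carol wins 3–2.
  Grace vs Dave: Grace wins 3–2.
  Grace vs Frank: Frank wins 3–2.
  Grace vs Hank: Hank wins 4–1.
  Dave vs Frank: Frank wins 3–2.
  Dave vs Hank: Hank wins 4–1.
  Frank vs Hank: Frank wins 4–1.
Copeland scores (wins − losses):
  Carol: 4 − 0 = 4
  Grace: 1 − 3 = -2
  Dave: 0 − 4 = -4
  Frank: 3 − 1 = 2
  Hank: 2 − 2 = 0
Carol has the best Copeland score.

Carol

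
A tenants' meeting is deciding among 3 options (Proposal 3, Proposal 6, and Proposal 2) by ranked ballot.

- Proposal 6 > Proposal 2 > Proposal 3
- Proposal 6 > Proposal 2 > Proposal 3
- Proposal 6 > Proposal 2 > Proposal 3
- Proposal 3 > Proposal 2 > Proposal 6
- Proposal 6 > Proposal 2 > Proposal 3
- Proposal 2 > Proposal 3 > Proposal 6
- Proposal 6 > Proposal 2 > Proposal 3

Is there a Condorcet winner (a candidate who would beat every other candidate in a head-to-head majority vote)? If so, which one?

Proposal 6

Head-to-head results (7 voters total):
Proposal 3 vs Proposal 6: Proposal 6 wins 5–2.
Proposal 3 vs Proposal 2: Proposal 2 wins 6–1.
Proposal 6 vs Proposal 2: Proposal 6 wins 5–2.
Proposal 6 beats each rival — Proposal 3 (5–2), Proposal 2 (5–2) — so Proposal 6 is the Condorcet winner.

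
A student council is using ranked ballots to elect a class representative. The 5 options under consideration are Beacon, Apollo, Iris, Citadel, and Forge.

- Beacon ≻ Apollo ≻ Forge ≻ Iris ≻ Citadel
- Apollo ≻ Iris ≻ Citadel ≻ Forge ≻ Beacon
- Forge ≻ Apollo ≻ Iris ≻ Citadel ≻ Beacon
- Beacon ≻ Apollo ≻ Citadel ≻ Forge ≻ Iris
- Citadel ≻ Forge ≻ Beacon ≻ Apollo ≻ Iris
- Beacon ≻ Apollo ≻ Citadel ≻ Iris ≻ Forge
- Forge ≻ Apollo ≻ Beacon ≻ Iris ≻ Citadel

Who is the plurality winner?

First-place vote totals:
  Beacon: 3
  Apollo: 1
  Iris: 0
  Citadel: 1
  Forge: 2
Beacon has the most first-place votes.

Beacon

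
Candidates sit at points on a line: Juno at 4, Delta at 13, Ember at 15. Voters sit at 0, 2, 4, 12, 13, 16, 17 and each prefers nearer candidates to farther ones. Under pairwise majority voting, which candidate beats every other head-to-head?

Delta

With single-peaked preferences on a line, the Condorcet winner is the candidate closest to the median voter.
The median voter (position 12) is closest to Delta at 13.
Check: Delta vs Juno — voters closer to Delta: 4 of 7.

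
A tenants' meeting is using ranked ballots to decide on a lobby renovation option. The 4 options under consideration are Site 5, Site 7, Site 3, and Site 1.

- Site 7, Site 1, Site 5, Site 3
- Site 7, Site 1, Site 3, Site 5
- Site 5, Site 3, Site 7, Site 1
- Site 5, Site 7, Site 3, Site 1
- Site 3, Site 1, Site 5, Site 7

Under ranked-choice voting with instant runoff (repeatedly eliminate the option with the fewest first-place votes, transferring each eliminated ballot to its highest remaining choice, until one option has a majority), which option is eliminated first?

Round 1: Site 5 2, Site 7 2, Site 3 1, Site 1 0. Site 1 has the fewest and is eliminated.
Round 2: Site 5 2, Site 7 2, Site 3 1. Site 3 has the fewest and is eliminated.
Round 3: Site 5 3, Site 7 2. Site 5 has a majority.

Site 1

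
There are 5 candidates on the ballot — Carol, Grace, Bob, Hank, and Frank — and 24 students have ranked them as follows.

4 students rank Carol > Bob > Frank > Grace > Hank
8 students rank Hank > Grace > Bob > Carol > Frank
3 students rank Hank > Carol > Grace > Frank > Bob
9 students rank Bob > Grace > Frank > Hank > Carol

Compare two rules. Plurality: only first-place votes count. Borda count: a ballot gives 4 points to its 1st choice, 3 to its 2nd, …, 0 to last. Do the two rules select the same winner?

Plurality first-place counts: Carol 4, Grace 0, Bob 9, Hank 11, Frank 0 → Hank.
Borda totals: Carol 33, Grace 61, Bob 64, Hank 53, Frank 29 → Bob.
The two rules disagree: plurality picks Hank, Borda picks Bob.

No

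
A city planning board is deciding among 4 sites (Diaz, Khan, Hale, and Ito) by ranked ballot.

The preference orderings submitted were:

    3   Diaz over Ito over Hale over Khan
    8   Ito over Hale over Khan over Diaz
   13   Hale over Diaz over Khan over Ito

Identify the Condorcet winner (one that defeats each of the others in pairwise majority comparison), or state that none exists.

Hale

Head-to-head results (24 voters total):
Diaz vs Khan: Diaz wins 16–8.
Diaz vs Hale: Hale wins 21–3.
Diaz vs Ito: Diaz wins 16–8.
Khan vs Hale: Hale wins 24–0.
Khan vs Ito: Khan wins 13–11.
Hale vs Ito: Hale wins 13–11.
Hale beats each rival — Diaz (21–3), Khan (24–0), Ito (13–11) — so Hale is the Condorcet winner.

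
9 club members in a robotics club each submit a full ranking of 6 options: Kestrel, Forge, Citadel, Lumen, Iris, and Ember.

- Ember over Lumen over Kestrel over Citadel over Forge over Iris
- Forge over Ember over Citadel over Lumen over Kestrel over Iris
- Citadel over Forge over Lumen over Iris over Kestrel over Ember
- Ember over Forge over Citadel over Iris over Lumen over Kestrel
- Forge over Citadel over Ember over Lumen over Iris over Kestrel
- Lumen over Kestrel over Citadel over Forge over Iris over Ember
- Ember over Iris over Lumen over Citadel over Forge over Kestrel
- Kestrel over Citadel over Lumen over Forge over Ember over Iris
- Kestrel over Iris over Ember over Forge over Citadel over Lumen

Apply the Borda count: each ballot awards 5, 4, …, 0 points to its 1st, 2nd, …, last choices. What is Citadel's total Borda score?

27

Borda scores:
  Kestrel: 3 + 1 + 1 + 0 + 0 + 4 + 0 + 5 + 5 = 19
  Forge: 1 + 5 + 4 + 4 + 5 + 2 + 1 + 2 + 2 = 26
  Citadel: 2 + 3 + 5 + 3 + 4 + 3 + 2 + 4 + 1 = 27
  Lumen: 4 + 2 + 3 + 1 + 2 + 5 + 3 + 3 + 0 = 23
  Iris: 0 + 0 + 2 + 2 + 1 + 1 + 4 + 0 + 4 = 14
  Ember: 5 + 4 + 0 + 5 + 3 + 0 + 5 + 1 + 3 = 26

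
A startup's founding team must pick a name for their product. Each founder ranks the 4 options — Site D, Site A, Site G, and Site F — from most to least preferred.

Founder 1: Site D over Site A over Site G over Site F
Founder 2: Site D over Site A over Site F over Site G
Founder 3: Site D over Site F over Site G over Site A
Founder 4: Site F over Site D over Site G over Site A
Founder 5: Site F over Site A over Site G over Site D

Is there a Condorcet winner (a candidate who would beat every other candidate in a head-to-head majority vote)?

Head-to-head results (5 voters total):
Site D vs Site A: Site D wins 4–1.
Site D vs Site G: Site D wins 4–1.
Site D vs Site F: Site D wins 3–2.
Site A vs Site G: Site A wins 3–2.
Site A vs Site F: Site F wins 3–2.
Site G vs Site F: Site F wins 4–1.
Site D beats each rival — Site A (4–1), Site G (4–1), Site F (3–2) — so Site D is the Condorcet winner.

Yes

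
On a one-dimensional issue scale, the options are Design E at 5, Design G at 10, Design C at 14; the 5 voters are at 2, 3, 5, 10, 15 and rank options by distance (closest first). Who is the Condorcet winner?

With single-peaked preferences on a line, the Condorcet winner is the candidate closest to the median voter.
The median voter (position 5) is closest to Design E at 5.
Check: Design E vs Design G — voters closer to Design E: 3 of 5.

Design E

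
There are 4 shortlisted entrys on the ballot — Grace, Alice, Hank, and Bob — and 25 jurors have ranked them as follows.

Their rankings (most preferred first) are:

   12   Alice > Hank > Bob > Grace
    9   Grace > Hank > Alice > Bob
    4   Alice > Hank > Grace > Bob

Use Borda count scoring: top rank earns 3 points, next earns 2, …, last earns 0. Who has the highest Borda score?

Borda scores:
  Grace: 12·0 + 9·3 + 4·1 = 31
  Alice: 12·3 + 9·1 + 4·3 = 57
  Hank: 12·2 + 9·2 + 4·2 = 50
  Bob: 12·1 + 9·0 + 4·0 = 12
Alice has the highest total.

Alice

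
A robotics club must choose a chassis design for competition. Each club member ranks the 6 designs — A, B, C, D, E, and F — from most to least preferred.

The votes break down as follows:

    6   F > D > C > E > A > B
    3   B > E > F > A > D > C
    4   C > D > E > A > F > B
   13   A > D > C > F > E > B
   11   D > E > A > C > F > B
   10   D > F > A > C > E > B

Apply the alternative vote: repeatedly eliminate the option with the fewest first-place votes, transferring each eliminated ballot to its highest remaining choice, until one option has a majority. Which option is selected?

Round 1: D 21, A 13, F 6, C 4, B 3, E 0. E has the fewest and is eliminated.
Round 2: D 21, A 13, F 6, C 4, B 3. B has the fewest and is eliminated.
Round 3: D 21, A 13, F 9, C 4. C has the fewest and is eliminated.
Round 4: D 25, A 13, F 9. D has a majority.

D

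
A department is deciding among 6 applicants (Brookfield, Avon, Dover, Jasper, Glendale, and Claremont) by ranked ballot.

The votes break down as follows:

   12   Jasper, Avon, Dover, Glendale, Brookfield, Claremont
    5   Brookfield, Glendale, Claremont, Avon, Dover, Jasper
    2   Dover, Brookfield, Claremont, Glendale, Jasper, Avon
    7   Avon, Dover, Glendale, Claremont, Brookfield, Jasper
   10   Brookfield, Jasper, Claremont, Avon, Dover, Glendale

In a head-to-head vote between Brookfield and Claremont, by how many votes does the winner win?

22

Ballots ranking Brookfield above Claremont: 12+5+2+10 = 29.
Ballots ranking Claremont above Brookfield: 7.
Brookfield wins 29–7, a margin of 22.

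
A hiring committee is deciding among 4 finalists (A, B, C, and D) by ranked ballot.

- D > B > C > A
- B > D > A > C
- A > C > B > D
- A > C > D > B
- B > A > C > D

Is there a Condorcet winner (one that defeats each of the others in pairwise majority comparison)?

Head-to-head results (5 voters total):
A vs B: B wins 3–2.
A vs C: A wins 4–1.
A vs D: A wins 3–2.
B vs C: B wins 3–2.
B vs D: B wins 3–2.
C vs D: C wins 3–2.
B beats each rival — A (3–2), C (3–2), D (3–2) — so B is the Condorcet winner.

Yes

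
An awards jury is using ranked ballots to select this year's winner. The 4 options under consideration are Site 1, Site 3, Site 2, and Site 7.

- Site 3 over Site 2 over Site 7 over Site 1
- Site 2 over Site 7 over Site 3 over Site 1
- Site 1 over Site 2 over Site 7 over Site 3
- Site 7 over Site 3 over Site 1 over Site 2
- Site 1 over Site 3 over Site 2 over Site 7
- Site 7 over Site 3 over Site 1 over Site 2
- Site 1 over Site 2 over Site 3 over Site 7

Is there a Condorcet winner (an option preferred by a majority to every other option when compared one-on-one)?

Head-to-head results (7 voters total):
Site 1 vs Site 3: Site 3 wins 4–3.
Site 1 vs Site 2: Site 1 wins 5–2.
Site 1 vs Site 7: Site 7 wins 4–3.
Site 3 vs Site 2: Site 3 wins 4–3.
Site 3 vs Site 7: Site 7 wins 4–3.
Site 2 vs Site 7: Site 2 wins 5–2.
No candidate beats all others: Site 1 beats Site 2 beats Site 7 beats Site 1, a majority cycle.

No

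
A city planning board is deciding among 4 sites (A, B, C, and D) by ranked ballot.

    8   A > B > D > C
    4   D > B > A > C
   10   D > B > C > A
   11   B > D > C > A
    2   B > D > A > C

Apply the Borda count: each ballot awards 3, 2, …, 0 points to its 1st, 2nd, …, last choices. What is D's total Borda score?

Borda scores:
  A: 8·3 + 4·1 + 10·0 + 11·0 + 2·1 = 30
  B: 8·2 + 4·2 + 10·2 + 11·3 + 2·3 = 83
  C: 8·0 + 4·0 + 10·1 + 11·1 + 2·0 = 21
  D: 8·1 + 4·3 + 10·3 + 11·2 + 2·2 = 76

76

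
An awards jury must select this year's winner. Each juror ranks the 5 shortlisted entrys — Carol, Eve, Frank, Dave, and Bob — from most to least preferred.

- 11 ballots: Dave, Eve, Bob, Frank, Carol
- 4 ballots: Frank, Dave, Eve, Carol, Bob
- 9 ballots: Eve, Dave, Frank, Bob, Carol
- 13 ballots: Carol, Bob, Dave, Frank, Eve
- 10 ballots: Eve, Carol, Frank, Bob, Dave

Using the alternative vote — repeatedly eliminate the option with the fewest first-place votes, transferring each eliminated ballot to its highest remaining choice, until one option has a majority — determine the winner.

Dave

Round 1: Eve 19, Carol 13, Dave 11, Frank 4, Bob 0. Bob has the fewest and is eliminated.
Round 2: Eve 19, Carol 13, Dave 11, Frank 4. Frank has the fewest and is eliminated.
Round 3: Eve 19, Dave 15, Carol 13. Carol has the fewest and is eliminated.
Round 4: Dave 28, Eve 19. Dave has a majority.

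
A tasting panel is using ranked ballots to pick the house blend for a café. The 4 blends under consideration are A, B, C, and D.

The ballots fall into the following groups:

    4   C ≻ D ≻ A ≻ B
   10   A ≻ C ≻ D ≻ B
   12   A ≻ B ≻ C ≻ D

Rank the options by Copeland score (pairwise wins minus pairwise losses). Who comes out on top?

Pairwise results:
  A vs B: A wins 26–0.
  A vs C: A wins 22–4.
  A vs D: A wins 22–4.
  B vs C: C wins 14–12.
  B vs D: D wins 14–12.
  C vs D: C wins 26–0.
Copeland scores (wins − losses):
  A: 3 − 0 = 3
  B: 0 − 3 = -3
  C: 2 − 1 = 1
  D: 1 − 2 = -1
A has the best Copeland score.

A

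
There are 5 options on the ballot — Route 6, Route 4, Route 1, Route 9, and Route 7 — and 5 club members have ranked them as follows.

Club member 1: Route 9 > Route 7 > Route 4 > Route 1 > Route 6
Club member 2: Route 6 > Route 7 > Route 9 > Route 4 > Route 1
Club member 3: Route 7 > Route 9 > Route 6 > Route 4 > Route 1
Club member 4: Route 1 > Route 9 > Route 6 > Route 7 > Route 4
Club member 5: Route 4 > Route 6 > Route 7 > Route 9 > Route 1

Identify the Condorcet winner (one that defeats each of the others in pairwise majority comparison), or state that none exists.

Head-to-head results (5 voters total):
Route 6 vs Route 4: Route 6 wins 3–2.
Route 6 vs Route 1: Route 6 wins 3–2.
Route 6 vs Route 9: Route 9 wins 3–2.
Route 6 vs Route 7: Route 6 wins 3–2.
Route 4 vs Route 1: Route 4 wins 4–1.
Route 4 vs Route 9: Route 9 wins 4–1.
Route 4 vs Route 7: Route 7 wins 4–1.
Route 1 vs Route 9: Route 9 wins 4–1.
Route 1 vs Route 7: Route 7 wins 4–1.
Route 9 vs Route 7: Route 7 wins 3–2.
No candidate beats all others: Route 6 beats Route 7 beats Route 9 beats Route 6, a majority cycle.

None — there is no Condorcet winner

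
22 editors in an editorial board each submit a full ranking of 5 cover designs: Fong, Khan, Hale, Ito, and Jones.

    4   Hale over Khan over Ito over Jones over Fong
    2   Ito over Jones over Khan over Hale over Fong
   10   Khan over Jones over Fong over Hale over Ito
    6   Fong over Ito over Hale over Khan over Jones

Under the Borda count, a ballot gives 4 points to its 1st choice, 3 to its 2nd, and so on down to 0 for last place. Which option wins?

Khan

Borda scores:
  Fong: 4·0 + 2·0 + 10·2 + 6·4 = 44
  Khan: 4·3 + 2·2 + 10·4 + 6·1 = 62
  Hale: 4·4 + 2·1 + 10·1 + 6·2 = 40
  Ito: 4·2 + 2·4 + 10·0 + 6·3 = 34
  Jones: 4·1 + 2·3 + 10·3 + 6·0 = 40
Khan has the highest total.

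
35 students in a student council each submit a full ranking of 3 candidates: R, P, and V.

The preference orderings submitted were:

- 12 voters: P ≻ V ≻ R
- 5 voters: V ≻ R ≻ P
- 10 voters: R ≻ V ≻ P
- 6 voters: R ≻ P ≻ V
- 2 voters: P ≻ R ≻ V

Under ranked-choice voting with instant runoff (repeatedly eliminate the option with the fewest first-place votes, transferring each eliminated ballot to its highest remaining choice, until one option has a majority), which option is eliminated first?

Round 1: R 16, P 14, V 5. V has the fewest and is eliminated.
Round 2: R 21, P 14. R has a majority.

V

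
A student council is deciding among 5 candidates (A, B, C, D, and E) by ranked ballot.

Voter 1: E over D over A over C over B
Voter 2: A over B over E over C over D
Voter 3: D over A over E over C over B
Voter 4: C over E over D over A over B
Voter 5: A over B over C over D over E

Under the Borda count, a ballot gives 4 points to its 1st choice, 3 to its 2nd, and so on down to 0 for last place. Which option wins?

Borda scores:
  A: 2 + 4 + 3 + 1 + 4 = 14
  B: 0 + 3 + 0 + 0 + 3 = 6
  C: 1 + 1 + 1 + 4 + 2 = 9
  D: 3 + 0 + 4 + 2 + 1 = 10
  E: 4 + 2 + 2 + 3 + 0 = 11
A has the highest total.

A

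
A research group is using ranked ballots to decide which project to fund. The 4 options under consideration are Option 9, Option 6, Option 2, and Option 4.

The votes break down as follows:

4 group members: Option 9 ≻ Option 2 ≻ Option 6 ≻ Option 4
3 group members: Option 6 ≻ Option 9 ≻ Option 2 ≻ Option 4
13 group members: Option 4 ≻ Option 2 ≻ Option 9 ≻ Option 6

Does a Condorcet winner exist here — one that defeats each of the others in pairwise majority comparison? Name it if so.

Head-to-head results (20 voters total):
Option 9 vs Option 6: Option 9 wins 17–3.
Option 9 vs Option 2: Option 2 wins 13–7.
Option 9 vs Option 4: Option 4 wins 13–7.
Option 6 vs Option 2: Option 2 wins 17–3.
Option 6 vs Option 4: Option 4 wins 13–7.
Option 2 vs Option 4: Option 4 wins 13–7.
Option 4 beats each rival — Option 9 (13–7), Option 6 (13–7), Option 2 (13–7) — so Option 4 is the Condorcet winner.

Option 4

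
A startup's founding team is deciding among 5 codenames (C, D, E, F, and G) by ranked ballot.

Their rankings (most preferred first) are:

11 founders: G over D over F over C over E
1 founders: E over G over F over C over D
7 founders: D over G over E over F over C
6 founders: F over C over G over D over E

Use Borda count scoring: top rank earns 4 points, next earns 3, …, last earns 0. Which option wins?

G

Borda scores:
  C: 11·1 + 1 + 7·0 + 6·3 = 30
  D: 11·3 + 0 + 7·4 + 6·1 = 67
  E: 11·0 + 4 + 7·2 + 6·0 = 18
  F: 11·2 + 2 + 7·1 + 6·4 = 55
  G: 11·4 + 3 + 7·3 + 6·2 = 80
G has the highest total.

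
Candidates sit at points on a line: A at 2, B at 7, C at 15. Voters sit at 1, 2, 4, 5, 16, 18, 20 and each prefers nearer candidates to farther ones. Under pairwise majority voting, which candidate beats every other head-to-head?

B

With single-peaked preferences on a line, the Condorcet winner is the candidate closest to the median voter.
The median voter (position 5) is closest to B at 7.
Check: B vs C — voters closer to B: 4 of 7.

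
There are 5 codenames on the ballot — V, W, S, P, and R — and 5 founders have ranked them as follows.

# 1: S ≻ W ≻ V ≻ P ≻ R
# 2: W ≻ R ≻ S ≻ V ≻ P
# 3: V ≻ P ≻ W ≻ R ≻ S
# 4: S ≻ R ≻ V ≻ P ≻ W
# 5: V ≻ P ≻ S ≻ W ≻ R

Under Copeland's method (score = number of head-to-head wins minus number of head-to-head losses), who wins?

Pairwise results:
  V vs W: V wins 3–2.
  V vs S: S wins 3–2.
  V vs P: V wins 5–0.
  V vs R: V wins 3–2.
  W vs S: S wins 3–2.
  W vs P: P wins 3–2.
  W vs R: W wins 4–1.
  S vs P: S wins 3–2.
  S vs R: S wins 3–2.
  P vs R: P wins 3–2.
Copeland scores (wins − losses):
  V: 3 − 1 = 2
  W: 1 − 3 = -2
  S: 4 − 0 = 4
  P: 2 − 2 = 0
  R: 0 − 4 = -4
S has the best Copeland score.

S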